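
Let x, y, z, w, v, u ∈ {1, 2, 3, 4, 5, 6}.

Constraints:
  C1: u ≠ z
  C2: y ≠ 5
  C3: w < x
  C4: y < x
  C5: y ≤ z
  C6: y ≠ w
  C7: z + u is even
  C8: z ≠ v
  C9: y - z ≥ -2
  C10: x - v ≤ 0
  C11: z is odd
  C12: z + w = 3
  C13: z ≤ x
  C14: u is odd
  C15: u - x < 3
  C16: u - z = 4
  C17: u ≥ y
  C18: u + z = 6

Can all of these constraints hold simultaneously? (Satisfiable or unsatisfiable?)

Take x = 3, y = 1, z = 1, w = 2, v = 3, u = 5. Then constraint 9: y - z = 0; constraint 10: x - v = 0; constraint 12: z + w = 3, and every other listed constraint is also met.

Satisfiable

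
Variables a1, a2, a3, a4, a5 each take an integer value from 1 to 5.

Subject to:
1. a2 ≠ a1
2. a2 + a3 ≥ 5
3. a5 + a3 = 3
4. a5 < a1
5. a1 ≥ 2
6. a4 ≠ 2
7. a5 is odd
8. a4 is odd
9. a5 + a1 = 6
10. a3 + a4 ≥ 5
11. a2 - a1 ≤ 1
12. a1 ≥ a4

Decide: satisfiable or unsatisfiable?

Setting (a1, a2, a3, a4, a5) = (5, 3, 2, 3, 1) satisfies everything: constraint 2: a2 + a3 = 5; constraint 3: a5 + a3 = 3, and the others follow.

Satisfiable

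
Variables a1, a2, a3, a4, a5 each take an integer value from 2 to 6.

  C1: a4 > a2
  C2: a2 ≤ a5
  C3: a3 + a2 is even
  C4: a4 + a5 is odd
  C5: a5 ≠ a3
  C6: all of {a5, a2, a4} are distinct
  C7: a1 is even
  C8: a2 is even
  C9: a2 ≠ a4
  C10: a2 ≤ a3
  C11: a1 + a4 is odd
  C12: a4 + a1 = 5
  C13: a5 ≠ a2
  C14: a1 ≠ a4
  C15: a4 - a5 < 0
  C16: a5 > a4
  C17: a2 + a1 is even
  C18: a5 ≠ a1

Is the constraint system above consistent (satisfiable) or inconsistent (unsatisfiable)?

Satisfiable

The assignment a1 = 2, a2 = 2, a3 = 2, a4 = 3, a5 = 4 works:
  constraint 6 holds since values 4, 2, 3 are distinct.
  constraint 12 holds since a4 + a1 = 5.
  constraint 15 holds since a4 - a5 = -1.
The rest check out directly.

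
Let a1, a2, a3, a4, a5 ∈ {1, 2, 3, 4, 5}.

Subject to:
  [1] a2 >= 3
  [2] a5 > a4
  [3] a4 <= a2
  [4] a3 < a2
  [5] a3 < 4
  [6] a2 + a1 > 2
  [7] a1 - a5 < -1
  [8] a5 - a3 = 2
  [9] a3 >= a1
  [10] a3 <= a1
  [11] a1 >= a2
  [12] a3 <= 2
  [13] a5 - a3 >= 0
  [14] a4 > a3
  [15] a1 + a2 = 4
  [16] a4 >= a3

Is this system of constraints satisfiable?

From constraints 1 and 11: a1 ≥ a2 and a2 ≥ 3, so a1 ≥ 3. From constraints 9 and 12: a1 ≤ a3 and a3 ≤ 2, so a1 ≤ 2. But 2 < 3, so no value of a1 works.

Unsatisfiable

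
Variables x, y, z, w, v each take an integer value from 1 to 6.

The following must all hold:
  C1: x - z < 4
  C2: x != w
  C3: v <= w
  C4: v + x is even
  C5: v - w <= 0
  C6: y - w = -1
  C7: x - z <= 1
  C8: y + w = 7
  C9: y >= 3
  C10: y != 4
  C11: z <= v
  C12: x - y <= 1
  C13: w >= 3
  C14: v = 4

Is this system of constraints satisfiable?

One satisfying assignment is x = 2, y = 3, z = 1, w = 4, v = 4.
For the less obvious constraints — constraint 1: x - z = 1; constraint 5: v - w = 0 — and the others hold by inspection.

Satisfiable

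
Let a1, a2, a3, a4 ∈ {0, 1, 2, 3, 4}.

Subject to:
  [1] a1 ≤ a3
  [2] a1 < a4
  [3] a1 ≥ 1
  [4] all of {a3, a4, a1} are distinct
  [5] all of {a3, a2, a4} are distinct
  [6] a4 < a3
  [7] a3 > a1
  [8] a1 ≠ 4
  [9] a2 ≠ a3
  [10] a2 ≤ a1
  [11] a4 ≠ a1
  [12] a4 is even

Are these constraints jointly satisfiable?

Take a1 = 1, a2 = 1, a3 = 3, a4 = 2. Then constraint 4: values 3, 2, 1 are distinct; constraint 5: values 3, 1, 2 are distinct, and every other listed constraint is also met.

Satisfiable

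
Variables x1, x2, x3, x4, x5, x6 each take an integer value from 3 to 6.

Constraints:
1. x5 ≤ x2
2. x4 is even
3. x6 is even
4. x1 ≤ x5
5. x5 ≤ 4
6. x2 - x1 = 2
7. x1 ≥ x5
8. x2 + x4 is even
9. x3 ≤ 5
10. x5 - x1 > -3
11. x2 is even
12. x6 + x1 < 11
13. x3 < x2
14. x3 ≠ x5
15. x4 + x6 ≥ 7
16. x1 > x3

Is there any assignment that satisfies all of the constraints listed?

Satisfiable

The assignment x1 = 4, x2 = 6, x3 = 3, x4 = 4, x5 = 4, x6 = 6 works:
  constraint 6 holds since x2 - x1 = 2.
  constraint 10 holds since x5 - x1 = 0.
The rest check out directly.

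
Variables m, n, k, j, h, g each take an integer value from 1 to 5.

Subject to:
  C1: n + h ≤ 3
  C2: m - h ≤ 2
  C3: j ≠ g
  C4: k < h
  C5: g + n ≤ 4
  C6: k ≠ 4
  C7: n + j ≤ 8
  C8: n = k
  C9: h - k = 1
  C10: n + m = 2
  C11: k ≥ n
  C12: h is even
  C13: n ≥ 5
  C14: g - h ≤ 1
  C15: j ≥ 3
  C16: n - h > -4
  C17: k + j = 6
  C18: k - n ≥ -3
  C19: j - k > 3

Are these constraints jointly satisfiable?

From constraints 11 and 13: k ≥ n ≥ 5. From constraint 15: j ≥ 3. Hence k + j ≥ 8. But constraint 17 requires k + j = 6, and 6 < 8. Contradiction.

Unsatisfiable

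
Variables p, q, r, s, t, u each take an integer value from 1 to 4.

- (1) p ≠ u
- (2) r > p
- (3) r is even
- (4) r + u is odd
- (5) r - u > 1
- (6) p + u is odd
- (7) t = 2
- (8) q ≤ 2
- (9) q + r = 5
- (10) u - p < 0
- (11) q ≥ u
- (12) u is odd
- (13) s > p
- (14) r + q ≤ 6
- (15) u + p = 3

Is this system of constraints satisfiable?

Take p = 2, q = 1, r = 4, s = 3, t = 2, u = 1. Then constraint 5: r - u = 3; constraint 9: q + r = 5, and every other listed constraint is also met.

Satisfiable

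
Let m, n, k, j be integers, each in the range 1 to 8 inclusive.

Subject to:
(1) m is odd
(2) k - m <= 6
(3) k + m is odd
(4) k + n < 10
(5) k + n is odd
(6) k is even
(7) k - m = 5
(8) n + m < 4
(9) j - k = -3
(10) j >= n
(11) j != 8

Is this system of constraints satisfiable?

Try m = 1, n = 1, k = 6, j = 3.
Check constraint 2: k - m = 5; constraint 4: k + n = 7; constraint 7: k - m = 5. The remaining constraints are straightforward to verify.

Satisfiable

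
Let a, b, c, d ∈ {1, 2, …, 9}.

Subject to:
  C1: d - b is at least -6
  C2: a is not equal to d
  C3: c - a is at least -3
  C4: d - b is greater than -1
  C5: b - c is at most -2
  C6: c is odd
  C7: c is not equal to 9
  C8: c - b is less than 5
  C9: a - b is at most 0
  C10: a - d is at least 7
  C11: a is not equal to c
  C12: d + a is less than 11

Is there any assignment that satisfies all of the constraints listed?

Constraints 1, 9, and 10 give a − d ≥ 7, d − b ≥ -6, b − a ≥ 0.
Adding all 3 inequalities: the left sides telescope to 0, and the right sides sum to 7 + (-6) + 0 = 1. So 0 ≥ 1, which is false.

Unsatisfiable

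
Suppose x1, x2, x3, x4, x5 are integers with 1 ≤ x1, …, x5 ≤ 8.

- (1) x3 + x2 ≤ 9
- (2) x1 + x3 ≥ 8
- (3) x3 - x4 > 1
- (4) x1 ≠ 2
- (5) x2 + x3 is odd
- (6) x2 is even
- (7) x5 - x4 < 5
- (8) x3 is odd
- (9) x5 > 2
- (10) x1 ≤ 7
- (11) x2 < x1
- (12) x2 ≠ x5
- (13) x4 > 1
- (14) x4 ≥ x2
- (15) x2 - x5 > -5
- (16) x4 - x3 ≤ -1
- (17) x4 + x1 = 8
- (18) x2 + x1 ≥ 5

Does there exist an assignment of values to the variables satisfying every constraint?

Satisfiable

Try x1 = 4, x2 = 2, x3 = 7, x4 = 4, x5 = 6.
Check constraint 1: x3 + x2 = 9; constraint 2: x1 + x3 = 11; constraint 3: x3 - x4 = 3. The remaining constraints are straightforward to verify.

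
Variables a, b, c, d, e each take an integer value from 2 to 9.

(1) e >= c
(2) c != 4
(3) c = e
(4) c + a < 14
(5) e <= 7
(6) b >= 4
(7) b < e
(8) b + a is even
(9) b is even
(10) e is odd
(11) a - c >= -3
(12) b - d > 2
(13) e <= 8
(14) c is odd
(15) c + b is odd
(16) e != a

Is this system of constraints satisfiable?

The assignment a = 6, b = 6, c = 7, d = 2, e = 7 works:
  constraint 4 holds since c + a = 13.
  constraint 11 holds since a - c = -1.
The rest check out directly.

Satisfiable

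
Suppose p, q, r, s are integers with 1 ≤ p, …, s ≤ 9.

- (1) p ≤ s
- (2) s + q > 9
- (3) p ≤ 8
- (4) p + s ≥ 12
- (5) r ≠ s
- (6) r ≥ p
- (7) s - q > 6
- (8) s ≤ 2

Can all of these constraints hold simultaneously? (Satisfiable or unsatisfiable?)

From constraint 3: p ≤ 8. From constraint 8: s ≤ 2. Hence p + s ≤ 10. But constraint 4 requires p + s ≥ 12, and 12 > 10. Contradiction.

Unsatisfiable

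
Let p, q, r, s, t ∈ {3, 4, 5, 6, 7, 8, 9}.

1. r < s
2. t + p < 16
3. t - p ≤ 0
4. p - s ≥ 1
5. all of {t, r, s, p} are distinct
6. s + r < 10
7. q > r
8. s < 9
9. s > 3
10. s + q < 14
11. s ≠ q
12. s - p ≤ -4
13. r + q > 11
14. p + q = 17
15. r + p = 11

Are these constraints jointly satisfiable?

Satisfiable

Take p = 8, q = 9, r = 3, s = 4, t = 5. Then constraint 2: t + p = 13; constraint 3: t - p = -3; constraint 4: p - s = 4, and every other listed constraint is also met.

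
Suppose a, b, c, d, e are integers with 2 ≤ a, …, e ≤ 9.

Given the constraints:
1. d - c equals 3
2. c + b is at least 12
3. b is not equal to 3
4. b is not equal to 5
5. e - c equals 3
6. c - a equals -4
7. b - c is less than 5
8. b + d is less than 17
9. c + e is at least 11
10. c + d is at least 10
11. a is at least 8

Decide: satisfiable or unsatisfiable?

Take a = 9, b = 8, c = 5, d = 8, e = 8. Then constraint 1: d - c = 3; constraint 2: c + b = 13; constraint 5: e - c = 3, and every other listed constraint is also met.

Satisfiable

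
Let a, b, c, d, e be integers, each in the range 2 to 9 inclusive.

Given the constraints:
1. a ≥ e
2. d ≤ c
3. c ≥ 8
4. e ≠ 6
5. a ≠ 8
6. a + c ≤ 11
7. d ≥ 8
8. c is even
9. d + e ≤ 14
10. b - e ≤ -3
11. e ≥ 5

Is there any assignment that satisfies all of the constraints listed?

From constraints 1 and 11: a ≥ e ≥ 5. From constraints 2 and 7: c ≥ d ≥ 8. Hence a + c ≥ 13. But constraint 6 requires a + c ≤ 11, and 11 < 13. Contradiction.

Unsatisfiable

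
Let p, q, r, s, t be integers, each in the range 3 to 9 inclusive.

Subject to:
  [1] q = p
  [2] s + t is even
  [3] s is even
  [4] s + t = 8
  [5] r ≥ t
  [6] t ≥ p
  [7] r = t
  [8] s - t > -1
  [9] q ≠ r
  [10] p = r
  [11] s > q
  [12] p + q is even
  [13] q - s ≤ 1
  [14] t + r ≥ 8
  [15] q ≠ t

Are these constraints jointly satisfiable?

Unsatisfiable

From constraints 1, 7, and 10, q = p = r = t, so q = t. But constraint 15 says q ≠ t. Contradiction.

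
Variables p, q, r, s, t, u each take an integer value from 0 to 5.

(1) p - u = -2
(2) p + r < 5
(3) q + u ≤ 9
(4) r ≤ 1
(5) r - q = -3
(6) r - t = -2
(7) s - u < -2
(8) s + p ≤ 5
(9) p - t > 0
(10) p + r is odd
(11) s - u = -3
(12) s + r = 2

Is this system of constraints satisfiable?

Satisfiable

One satisfying assignment is p = 3, q = 3, r = 0, s = 2, t = 2, u = 5.
For the less obvious constraints — constraint 1: p - u = -2; constraint 2: p + r = 3; constraint 3: q + u = 8 — and the others hold by inspection.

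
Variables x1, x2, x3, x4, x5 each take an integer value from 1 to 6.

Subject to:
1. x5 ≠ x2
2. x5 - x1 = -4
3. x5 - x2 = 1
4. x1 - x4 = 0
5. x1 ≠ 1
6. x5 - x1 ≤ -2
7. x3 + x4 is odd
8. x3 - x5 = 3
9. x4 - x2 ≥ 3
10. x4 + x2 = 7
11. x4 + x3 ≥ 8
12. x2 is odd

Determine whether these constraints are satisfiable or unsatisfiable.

Try x1 = 6, x2 = 1, x3 = 5, x4 = 6, x5 = 2.
Check constraint 2: x5 - x1 = -4; constraint 3: x5 - x2 = 1. The remaining constraints are straightforward to verify.

Satisfiable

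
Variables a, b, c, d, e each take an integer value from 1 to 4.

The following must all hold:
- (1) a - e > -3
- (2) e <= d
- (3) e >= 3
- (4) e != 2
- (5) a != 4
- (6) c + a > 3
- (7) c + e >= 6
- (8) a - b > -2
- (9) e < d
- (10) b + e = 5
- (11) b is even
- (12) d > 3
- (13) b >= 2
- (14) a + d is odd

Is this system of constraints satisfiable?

Take a = 3, b = 2, c = 3, d = 4, e = 3. Then constraint 1: a - e = 0; constraint 6: c + a = 6; constraint 7: c + e = 6, and every other listed constraint is also met.

Satisfiable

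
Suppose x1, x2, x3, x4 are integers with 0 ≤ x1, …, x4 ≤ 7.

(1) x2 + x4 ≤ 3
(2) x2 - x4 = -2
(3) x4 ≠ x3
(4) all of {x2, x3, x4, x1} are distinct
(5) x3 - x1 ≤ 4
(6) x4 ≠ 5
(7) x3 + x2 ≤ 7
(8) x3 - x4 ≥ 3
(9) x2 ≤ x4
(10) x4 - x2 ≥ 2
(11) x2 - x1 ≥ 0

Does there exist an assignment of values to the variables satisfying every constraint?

Unsatisfiable

Constraints 5, 8, 10, and 11 give x2 − x1 ≥ 0, x1 − x3 ≥ -4, x3 − x4 ≥ 3, x4 − x2 ≥ 2.
Adding all 4 inequalities: the left sides telescope to 0, and the right sides sum to 0 + (-4) + 3 + 2 = 1. So 0 ≥ 1, which is false.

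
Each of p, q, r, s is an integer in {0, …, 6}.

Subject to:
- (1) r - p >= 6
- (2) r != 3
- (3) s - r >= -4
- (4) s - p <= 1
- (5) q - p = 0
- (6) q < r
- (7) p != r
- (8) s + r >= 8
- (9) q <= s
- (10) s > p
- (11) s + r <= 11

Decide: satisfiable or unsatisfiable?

Constraints 1, 3, and 4 give p − s ≥ -1, s − r ≥ -4, r − p ≥ 6.
Adding all 3 inequalities: the left sides telescope to 0, and the right sides sum to (-1) + (-4) + 6 = 1. So 0 ≥ 1, which is false.

Unsatisfiable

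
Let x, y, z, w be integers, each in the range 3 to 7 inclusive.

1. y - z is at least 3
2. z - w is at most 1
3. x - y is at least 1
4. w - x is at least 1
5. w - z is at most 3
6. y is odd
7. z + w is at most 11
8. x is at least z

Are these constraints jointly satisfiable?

Unsatisfiable

Constraints 1, 3, 4, and 5 give x − y ≥ 1, y − z ≥ 3, z − w ≥ -3, w − x ≥ 1.
Adding all 4 inequalities: the left sides telescope to 0, and the right sides sum to 1 + 3 + (-3) + 1 = 2. So 0 ≥ 2, which is false.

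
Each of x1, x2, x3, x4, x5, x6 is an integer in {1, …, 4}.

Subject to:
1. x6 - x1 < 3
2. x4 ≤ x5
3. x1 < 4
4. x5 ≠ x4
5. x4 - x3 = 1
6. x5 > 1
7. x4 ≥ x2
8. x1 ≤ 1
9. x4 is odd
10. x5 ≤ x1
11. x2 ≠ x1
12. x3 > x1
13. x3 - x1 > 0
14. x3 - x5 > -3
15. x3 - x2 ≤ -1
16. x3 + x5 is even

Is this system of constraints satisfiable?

Constraints 2, 7, 10, 13, and 15 give x3 < x2, x2 ≤ x4, x4 ≤ x5, x5 ≤ x1, x1 < x3. Chaining: x3 < x2 ≤ x4 ≤ x5 ≤ x1 < x3, which forces x3 < x3 — impossible.

Unsatisfiable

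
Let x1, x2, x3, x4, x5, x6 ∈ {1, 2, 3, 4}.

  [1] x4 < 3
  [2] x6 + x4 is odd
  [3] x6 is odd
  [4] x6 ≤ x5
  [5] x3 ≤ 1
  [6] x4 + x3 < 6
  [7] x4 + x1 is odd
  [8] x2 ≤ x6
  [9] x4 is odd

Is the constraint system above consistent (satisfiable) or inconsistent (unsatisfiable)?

Unsatisfiable

Constraint 3 makes x6 odd and constraint 9 makes x4 odd, so x6 + x4 must be even. Constraint 2 says x6 + x4 is odd — contradiction.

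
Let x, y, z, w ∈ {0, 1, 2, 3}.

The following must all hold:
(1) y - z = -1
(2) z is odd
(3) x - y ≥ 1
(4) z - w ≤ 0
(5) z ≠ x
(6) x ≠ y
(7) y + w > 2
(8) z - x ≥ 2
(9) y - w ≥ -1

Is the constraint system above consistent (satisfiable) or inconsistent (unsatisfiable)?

Constraints 3, 4, 8, and 9 give z − x ≥ 2, x − y ≥ 1, y − w ≥ -1, w − z ≥ 0.
Adding all 4 inequalities: the left sides telescope to 0, and the right sides sum to 2 + 1 + (-1) + 0 = 2. So 0 ≥ 2, which is false.

Unsatisfiable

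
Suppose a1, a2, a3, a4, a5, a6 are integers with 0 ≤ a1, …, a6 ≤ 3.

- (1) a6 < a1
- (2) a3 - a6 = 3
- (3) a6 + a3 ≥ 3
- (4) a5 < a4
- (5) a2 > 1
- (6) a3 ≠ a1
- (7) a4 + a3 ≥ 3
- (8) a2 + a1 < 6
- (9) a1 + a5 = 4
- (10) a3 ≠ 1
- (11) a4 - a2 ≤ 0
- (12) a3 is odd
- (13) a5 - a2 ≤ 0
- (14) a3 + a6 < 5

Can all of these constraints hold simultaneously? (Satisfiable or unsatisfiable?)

Satisfiable

Take a1 = 2, a2 = 3, a3 = 3, a4 = 3, a5 = 2, a6 = 0. Then constraint 2: a3 - a6 = 3; constraint 3: a6 + a3 = 3; constraint 7: a4 + a3 = 6, and every other listed constraint is also met.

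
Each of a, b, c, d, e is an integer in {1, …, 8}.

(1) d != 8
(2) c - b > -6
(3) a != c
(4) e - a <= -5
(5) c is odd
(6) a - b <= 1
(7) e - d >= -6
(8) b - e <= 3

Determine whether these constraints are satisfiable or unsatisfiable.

Unsatisfiable

Constraints 4, 6, and 8 give e − b ≥ -3, b − a ≥ -1, a − e ≥ 5.
Adding all 3 inequalities: the left sides telescope to 0, and the right sides sum to (-3) + (-1) + 5 = 1. So 0 ≥ 1, which is false.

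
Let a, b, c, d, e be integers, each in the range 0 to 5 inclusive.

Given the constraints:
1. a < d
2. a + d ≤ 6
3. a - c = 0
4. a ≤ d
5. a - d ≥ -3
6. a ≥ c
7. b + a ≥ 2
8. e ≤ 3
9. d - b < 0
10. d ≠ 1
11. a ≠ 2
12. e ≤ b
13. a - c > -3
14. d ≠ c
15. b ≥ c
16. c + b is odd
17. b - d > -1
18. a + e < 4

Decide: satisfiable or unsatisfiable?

The assignment a = 1, b = 4, c = 1, d = 2, e = 0 works:
  constraint 2 holds since a + d = 3.
  constraint 3 holds since a - c = 0.
  constraint 5 holds since a - d = -1.
The rest check out directly.

Satisfiable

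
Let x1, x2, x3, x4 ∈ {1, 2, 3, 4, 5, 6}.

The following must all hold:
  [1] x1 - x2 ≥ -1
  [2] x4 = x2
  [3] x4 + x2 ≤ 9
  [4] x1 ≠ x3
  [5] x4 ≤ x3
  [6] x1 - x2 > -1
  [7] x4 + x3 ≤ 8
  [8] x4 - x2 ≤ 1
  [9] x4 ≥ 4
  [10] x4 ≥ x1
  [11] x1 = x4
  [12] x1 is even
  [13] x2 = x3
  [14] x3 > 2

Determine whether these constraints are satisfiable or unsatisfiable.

Unsatisfiable

From constraints 2, 11, and 13, x1 = x4 = x2 = x3, so x1 = x3. But constraint 4 says x1 ≠ x3. Contradiction.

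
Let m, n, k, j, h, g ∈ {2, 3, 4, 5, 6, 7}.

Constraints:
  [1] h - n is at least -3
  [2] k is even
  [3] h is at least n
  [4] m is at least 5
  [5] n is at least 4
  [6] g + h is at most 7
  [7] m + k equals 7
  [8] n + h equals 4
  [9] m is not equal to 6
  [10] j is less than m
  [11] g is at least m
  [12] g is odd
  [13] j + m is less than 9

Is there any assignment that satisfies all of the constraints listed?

Unsatisfiable

From constraints 4 and 11: g ≥ m ≥ 5. From constraints 3 and 5: h ≥ n ≥ 4. Hence g + h ≥ 9. But constraint 6 requires g + h ≤ 7, and 7 < 9. Contradiction.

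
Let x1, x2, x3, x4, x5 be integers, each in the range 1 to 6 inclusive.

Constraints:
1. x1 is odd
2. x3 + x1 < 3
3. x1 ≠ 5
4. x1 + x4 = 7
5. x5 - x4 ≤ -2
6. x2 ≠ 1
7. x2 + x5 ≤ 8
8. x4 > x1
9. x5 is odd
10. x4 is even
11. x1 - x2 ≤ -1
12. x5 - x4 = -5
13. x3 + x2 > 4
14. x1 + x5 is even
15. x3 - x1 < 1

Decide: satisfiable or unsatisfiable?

Satisfiable

Take x1 = 1, x2 = 5, x3 = 1, x4 = 6, x5 = 1. Then constraint 2: x3 + x1 = 2; constraint 4: x1 + x4 = 7; constraint 5: x5 - x4 = -5, and every other listed constraint is also met.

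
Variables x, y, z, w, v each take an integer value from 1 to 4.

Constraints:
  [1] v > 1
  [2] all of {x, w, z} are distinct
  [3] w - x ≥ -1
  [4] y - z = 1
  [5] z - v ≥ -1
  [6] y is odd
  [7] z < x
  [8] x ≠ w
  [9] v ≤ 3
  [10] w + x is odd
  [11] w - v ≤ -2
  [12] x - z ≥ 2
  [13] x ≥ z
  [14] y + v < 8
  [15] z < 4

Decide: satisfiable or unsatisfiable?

Unsatisfiable

Constraints 3, 5, 11, and 12 give z − v ≥ -1, v − w ≥ 2, w − x ≥ -1, x − z ≥ 2.
Adding all 4 inequalities: the left sides telescope to 0, and the right sides sum to (-1) + 2 + (-1) + 2 = 2. So 0 ≥ 2, which is false.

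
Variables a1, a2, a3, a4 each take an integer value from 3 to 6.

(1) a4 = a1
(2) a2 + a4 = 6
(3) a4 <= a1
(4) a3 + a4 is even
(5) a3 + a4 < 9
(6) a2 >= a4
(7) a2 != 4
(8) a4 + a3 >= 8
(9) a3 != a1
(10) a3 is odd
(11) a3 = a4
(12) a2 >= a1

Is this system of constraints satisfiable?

From constraints 1 and 11, a3 = a4 = a1, so a3 = a1. But constraint 9 says a3 ≠ a1. Contradiction.

Unsatisfiable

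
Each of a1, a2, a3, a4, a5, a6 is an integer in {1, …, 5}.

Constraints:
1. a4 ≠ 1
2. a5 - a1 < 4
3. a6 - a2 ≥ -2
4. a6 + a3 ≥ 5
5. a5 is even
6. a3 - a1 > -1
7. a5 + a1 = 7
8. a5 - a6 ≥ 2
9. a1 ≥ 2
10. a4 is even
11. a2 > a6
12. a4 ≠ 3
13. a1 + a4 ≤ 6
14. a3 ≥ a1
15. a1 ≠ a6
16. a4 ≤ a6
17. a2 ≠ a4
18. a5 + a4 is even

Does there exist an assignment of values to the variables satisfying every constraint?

Satisfiable

The assignment a1 = 3, a2 = 4, a3 = 5, a4 = 2, a5 = 4, a6 = 2 works:
  constraint 2 holds since a5 - a1 = 1.
  constraint 3 holds since a6 - a2 = -2.
  constraint 4 holds since a6 + a3 = 7.
The rest check out directly.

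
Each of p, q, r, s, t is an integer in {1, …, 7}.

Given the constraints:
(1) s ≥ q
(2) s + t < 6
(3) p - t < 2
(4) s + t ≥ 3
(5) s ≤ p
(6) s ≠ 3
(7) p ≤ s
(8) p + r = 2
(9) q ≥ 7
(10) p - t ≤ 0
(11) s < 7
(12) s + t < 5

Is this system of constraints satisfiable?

Unsatisfiable

From constraints 1 and 9: s ≥ q and q ≥ 7, so s ≥ 7. From constraint 11: s ≤ 6. But 6 < 7, so no value of s works.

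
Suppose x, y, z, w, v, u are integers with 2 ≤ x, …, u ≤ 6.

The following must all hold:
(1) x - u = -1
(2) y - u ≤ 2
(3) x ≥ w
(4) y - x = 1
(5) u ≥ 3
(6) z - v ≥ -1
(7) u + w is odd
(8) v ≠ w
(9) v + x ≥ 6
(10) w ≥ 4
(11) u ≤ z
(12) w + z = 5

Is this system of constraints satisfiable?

Unsatisfiable

From constraint 10: w ≥ 4. From constraints 5 and 11: z ≥ u ≥ 3. Hence w + z ≥ 7. But constraint 12 requires w + z = 5, and 5 < 7. Contradiction.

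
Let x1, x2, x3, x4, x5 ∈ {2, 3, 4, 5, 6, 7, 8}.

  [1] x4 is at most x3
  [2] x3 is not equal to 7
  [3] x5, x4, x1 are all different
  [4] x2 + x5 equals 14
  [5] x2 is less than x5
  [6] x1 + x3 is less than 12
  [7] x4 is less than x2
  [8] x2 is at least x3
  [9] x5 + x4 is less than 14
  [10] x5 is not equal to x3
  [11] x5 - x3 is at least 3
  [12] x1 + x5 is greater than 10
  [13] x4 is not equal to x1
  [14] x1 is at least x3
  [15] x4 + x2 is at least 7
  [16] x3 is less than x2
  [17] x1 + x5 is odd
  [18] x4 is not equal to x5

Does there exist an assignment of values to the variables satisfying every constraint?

Setting (x1, x2, x3, x4, x5) = (5, 6, 5, 4, 8) satisfies everything: constraint 4: x2 + x5 = 14; constraint 6: x1 + x3 = 10; constraint 9: x5 + x4 = 12, and the others follow.

Satisfiable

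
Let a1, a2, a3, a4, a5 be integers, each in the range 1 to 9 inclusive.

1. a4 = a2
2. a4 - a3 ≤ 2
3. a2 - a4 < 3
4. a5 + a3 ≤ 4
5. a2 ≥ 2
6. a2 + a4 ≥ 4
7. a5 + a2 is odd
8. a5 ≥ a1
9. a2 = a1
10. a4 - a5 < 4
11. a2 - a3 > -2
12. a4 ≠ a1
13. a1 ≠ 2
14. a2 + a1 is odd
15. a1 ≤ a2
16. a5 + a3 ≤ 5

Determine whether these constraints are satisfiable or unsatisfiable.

From constraints 1 and 9, a4 = a2 = a1, so a4 = a1. But constraint 12 says a4 ≠ a1. Contradiction.

Unsatisfiable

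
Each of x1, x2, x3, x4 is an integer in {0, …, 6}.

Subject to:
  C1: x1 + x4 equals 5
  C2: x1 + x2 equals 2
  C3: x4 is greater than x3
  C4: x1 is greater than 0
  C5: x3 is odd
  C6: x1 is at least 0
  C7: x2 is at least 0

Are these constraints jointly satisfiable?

Satisfiable

The assignment x1 = 1, x2 = 1, x3 = 1, x4 = 4 works:
  constraint 1 holds since x1 + x4 = 5.
  constraint 2 holds since x1 + x2 = 2.
  constraint 5 holds since x3 = 1 is odd.
The rest check out directly.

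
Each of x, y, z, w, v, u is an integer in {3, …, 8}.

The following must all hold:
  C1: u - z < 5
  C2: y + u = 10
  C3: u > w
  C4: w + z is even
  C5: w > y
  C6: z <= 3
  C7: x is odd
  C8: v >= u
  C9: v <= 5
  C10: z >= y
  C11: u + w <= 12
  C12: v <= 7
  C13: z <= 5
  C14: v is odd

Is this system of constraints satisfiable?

Unsatisfiable

From constraints 6 and 10: y ≤ z ≤ 3. From constraints 8 and 9: u ≤ v ≤ 5. Hence y + u ≤ 8. But constraint 2 requires y + u = 10, and 10 > 8. Contradiction.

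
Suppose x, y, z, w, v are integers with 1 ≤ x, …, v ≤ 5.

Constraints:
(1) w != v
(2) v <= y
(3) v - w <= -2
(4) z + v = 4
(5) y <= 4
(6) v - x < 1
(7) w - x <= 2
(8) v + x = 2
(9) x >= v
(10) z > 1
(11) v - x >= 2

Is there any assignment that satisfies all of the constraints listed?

Constraints 3, 7, and 11 give w − v ≥ 2, v − x ≥ 2, x − w ≥ -2.
Adding all 3 inequalities: the left sides telescope to 0, and the right sides sum to 2 + 2 + (-2) = 2. So 0 ≥ 2, which is false.

Unsatisfiable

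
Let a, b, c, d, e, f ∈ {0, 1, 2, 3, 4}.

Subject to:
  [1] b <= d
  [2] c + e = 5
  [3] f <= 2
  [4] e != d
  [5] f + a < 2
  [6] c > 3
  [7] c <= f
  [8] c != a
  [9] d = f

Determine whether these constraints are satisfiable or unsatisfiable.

Unsatisfiable

From constraint 6: c ≥ 4. From constraints 3 and 7: c ≤ f and f ≤ 2, so c ≤ 2. But 2 < 4, so no value of c works.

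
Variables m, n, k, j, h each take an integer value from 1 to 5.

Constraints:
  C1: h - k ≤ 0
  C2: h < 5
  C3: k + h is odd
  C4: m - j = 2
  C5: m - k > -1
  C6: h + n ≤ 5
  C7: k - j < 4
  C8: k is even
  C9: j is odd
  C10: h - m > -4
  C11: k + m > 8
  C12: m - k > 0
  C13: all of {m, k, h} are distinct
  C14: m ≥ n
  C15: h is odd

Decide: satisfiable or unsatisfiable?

Setting (m, n, k, j, h) = (5, 1, 4, 3, 3) satisfies everything: constraint 1: h - k = -1; constraint 4: m - j = 2, and the others follow.

Satisfiable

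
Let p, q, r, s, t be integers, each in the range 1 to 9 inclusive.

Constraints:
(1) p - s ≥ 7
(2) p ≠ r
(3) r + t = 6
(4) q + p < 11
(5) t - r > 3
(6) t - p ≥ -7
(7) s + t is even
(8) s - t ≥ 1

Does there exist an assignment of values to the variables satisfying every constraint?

Unsatisfiable

Constraints 1, 6, and 8 give p − s ≥ 7, s − t ≥ 1, t − p ≥ -7.
Adding all 3 inequalities: the left sides telescope to 0, and the right sides sum to 7 + 1 + (-7) = 1. So 0 ≥ 1, which is false.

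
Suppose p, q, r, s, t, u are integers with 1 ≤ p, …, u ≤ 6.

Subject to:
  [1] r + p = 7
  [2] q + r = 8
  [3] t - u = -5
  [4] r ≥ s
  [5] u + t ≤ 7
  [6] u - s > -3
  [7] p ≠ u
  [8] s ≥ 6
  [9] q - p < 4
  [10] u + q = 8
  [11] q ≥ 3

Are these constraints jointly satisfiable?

Unsatisfiable

From constraint 11: q ≥ 3. From constraints 4 and 8: r ≥ s ≥ 6. Hence q + r ≥ 9. But constraint 2 requires q + r = 8, and 8 < 9. Contradiction.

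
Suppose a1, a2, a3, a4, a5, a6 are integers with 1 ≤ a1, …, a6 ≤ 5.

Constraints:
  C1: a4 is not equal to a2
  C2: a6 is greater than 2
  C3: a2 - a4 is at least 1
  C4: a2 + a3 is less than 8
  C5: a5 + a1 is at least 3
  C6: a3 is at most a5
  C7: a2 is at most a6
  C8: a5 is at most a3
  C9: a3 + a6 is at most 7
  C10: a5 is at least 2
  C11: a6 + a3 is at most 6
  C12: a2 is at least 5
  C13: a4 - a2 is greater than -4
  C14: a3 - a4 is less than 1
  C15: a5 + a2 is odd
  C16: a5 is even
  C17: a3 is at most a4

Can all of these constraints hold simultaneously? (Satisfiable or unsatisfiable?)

Unsatisfiable

From constraints 7 and 12: a6 ≥ a2 ≥ 5. From constraints 8 and 10: a3 ≥ a5 ≥ 2. Hence a6 + a3 ≥ 7. But constraint 11 requires a6 + a3 ≤ 6, and 6 < 7. Contradiction.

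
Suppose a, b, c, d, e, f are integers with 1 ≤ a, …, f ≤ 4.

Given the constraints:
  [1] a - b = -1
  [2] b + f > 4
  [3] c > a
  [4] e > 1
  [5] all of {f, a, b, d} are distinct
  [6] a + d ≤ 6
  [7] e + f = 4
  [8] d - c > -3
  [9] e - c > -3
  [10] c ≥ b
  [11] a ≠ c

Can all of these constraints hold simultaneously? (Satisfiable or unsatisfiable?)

Satisfiable

One satisfying assignment is a = 3, b = 4, c = 4, d = 2, e = 3, f = 1.
For the less obvious constraints — constraint 1: a - b = -1; constraint 2: b + f = 5; constraint 6: a + d = 5 — and the others hold by inspection.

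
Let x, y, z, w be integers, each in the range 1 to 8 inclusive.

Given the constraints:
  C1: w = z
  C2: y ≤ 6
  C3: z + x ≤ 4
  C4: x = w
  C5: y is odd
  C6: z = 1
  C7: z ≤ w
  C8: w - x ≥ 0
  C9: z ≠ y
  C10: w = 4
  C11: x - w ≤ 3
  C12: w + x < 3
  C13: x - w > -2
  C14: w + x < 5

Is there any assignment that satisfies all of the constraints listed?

Unsatisfiable

Constraint 10 fixes w = 4 and constraint 6 fixes z = 1, but constraint 1 requires w = z. Since 4 ≠ 1, contradiction.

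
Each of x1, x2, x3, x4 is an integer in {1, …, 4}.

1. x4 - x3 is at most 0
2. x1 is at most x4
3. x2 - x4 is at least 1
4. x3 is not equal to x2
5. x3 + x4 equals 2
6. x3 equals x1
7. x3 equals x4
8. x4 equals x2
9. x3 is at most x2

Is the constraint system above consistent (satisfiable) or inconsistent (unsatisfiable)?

From constraints 7 and 8, x3 = x4 = x2, so x3 = x2. But constraint 4 says x3 ≠ x2. Contradiction.

Unsatisfiable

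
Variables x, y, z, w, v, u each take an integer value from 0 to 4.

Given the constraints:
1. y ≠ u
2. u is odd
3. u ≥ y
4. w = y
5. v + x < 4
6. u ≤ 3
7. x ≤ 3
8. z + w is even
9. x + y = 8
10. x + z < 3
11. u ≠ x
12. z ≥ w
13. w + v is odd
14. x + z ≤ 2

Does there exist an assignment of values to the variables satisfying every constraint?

Unsatisfiable

From constraint 7: x ≤ 3. From constraints 3 and 6: y ≤ u ≤ 3. Hence x + y ≤ 6. But constraint 9 requires x + y = 8, and 8 > 6. Contradiction.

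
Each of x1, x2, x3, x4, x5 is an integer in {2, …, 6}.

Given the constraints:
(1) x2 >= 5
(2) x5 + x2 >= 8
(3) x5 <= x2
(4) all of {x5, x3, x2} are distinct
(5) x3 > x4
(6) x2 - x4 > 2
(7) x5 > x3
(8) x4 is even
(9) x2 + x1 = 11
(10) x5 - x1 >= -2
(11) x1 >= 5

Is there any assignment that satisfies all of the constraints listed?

Take x1 = 6, x2 = 5, x3 = 3, x4 = 2, x5 = 4. Then constraint 2: x5 + x2 = 9; constraint 6: x2 - x4 = 3; constraint 9: x2 + x1 = 11, and every other listed constraint is also met.

Satisfiable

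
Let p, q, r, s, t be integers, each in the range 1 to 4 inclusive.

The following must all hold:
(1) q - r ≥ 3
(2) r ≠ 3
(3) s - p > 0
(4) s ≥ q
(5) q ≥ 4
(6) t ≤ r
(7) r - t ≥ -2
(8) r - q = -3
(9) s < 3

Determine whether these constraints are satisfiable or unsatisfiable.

From constraints 4 and 5: s ≥ q and q ≥ 4, so s ≥ 4. From constraint 9: s ≤ 2. But 2 < 4, so no value of s works.

Unsatisfiable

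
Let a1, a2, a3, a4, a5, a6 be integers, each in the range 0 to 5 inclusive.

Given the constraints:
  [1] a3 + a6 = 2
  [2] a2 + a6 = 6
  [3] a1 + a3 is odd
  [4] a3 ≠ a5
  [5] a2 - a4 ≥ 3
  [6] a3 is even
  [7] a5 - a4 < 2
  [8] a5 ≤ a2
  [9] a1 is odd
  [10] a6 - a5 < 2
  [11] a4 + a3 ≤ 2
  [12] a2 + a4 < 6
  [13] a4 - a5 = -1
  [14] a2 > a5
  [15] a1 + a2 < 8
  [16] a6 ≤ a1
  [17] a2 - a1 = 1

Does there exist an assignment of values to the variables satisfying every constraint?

Satisfiable

Take a1 = 3, a2 = 4, a3 = 0, a4 = 0, a5 = 1, a6 = 2. Then constraint 1: a3 + a6 = 2; constraint 2: a2 + a6 = 6; constraint 5: a2 - a4 = 4, and every other listed constraint is also met.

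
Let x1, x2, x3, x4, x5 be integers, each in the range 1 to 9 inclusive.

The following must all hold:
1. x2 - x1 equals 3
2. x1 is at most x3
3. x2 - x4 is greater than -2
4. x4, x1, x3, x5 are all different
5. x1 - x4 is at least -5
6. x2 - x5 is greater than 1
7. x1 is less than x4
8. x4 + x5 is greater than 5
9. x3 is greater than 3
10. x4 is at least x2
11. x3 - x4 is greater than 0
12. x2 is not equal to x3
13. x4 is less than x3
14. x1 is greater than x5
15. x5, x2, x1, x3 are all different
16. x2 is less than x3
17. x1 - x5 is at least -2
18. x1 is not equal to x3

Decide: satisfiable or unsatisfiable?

Satisfiable

Setting (x1, x2, x3, x4, x5) = (3, 6, 7, 6, 2) satisfies everything: constraint 1: x2 - x1 = 3; constraint 3: x2 - x4 = 0; constraint 5: x1 - x4 = -3, and the others follow.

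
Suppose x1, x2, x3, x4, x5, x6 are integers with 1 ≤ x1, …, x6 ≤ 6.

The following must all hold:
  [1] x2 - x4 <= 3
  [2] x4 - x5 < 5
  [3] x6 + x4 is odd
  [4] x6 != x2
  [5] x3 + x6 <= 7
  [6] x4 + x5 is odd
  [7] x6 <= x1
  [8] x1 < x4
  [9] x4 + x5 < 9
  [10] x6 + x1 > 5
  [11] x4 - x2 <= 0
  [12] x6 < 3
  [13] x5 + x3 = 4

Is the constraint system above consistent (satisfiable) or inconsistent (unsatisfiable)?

Satisfiable

Take x1 = 4, x2 = 6, x3 = 2, x4 = 5, x5 = 2, x6 = 2. Then constraint 1: x2 - x4 = 1; constraint 2: x4 - x5 = 3, and every other listed constraint is also met.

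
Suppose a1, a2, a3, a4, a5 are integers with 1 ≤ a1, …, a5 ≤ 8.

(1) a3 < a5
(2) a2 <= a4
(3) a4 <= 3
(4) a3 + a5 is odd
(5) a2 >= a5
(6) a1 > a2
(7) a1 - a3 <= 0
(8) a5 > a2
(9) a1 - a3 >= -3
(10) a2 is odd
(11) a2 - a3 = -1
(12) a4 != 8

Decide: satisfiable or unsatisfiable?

Constraints 1, 5, 6, and 7 give a5 ≤ a2, a2 < a1, a1 ≤ a3, a3 < a5. Chaining: a5 ≤ a2 < a1 ≤ a3 < a5, which forces a5 < a5 — impossible.

Unsatisfiable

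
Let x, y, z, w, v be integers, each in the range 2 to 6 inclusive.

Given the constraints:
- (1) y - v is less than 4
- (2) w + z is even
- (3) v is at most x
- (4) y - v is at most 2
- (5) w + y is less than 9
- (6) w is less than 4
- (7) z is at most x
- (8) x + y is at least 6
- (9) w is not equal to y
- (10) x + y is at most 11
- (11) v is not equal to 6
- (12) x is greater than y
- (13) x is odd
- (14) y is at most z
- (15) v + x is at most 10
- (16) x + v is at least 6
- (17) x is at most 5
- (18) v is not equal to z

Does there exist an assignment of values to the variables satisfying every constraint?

Try x = 5, y = 4, z = 5, w = 3, v = 2.
Check constraint 1: y - v = 2; constraint 4: y - v = 2. The remaining constraints are straightforward to verify.

Satisfiable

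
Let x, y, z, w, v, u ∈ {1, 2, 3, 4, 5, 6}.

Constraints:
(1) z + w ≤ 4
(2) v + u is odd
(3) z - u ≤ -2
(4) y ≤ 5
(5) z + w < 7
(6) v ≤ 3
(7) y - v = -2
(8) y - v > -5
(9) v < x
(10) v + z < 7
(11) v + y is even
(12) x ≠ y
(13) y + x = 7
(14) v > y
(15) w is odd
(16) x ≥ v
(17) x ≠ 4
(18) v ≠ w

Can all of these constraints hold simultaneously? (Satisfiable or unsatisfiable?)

Try x = 6, y = 1, z = 3, w = 1, v = 3, u = 6.
Check constraint 1: z + w = 4; constraint 3: z - u = -3; constraint 5: z + w = 4. The remaining constraints are straightforward to verify.

Satisfiable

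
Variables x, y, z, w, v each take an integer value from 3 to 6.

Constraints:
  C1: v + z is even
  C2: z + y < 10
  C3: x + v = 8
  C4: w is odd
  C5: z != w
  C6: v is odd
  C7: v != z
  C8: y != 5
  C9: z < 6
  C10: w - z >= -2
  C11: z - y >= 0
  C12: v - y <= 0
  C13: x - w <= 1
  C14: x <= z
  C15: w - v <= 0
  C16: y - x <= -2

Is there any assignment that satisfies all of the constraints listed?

Constraints 12, 13, 15, and 16 give x − y ≥ 2, y − v ≥ 0, v − w ≥ 0, w − x ≥ -1.
Adding all 4 inequalities: the left sides telescope to 0, and the right sides sum to 2 + 0 + 0 + (-1) = 1. So 0 ≥ 1, which is false.

Unsatisfiable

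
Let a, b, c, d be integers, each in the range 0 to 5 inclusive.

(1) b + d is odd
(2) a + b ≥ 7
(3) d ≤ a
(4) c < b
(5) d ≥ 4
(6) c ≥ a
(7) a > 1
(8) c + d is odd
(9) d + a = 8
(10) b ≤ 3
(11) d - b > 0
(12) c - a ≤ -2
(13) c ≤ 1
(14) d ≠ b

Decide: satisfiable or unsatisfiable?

Unsatisfiable

From constraints 3 and 5: a ≥ d and d ≥ 4, so a ≥ 4. From constraints 6 and 13: a ≤ c and c ≤ 1, so a ≤ 1. But 1 < 4, so no value of a works.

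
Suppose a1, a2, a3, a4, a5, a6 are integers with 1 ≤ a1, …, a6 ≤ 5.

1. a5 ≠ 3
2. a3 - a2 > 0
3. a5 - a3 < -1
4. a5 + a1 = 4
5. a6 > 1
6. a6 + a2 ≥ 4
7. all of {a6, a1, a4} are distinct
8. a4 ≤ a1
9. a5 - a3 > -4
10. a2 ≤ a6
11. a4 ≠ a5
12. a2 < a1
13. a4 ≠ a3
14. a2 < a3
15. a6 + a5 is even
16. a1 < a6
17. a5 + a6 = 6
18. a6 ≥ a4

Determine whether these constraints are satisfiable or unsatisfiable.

Try a1 = 2, a2 = 1, a3 = 4, a4 = 1, a5 = 2, a6 = 4.
Check constraint 2: a3 - a2 = 3; constraint 3: a5 - a3 = -2; constraint 4: a5 + a1 = 4. The remaining constraints are straightforward to verify.

Satisfiable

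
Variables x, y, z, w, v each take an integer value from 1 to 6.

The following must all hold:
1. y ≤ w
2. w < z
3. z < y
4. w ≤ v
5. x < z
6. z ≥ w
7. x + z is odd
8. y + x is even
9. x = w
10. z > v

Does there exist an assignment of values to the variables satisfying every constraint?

Constraints 1, 3, 4, and 10 give w ≤ v, v < z, z < y, y ≤ w. Chaining: w ≤ v < z < y ≤ w, which forces w < w — impossible.

Unsatisfiable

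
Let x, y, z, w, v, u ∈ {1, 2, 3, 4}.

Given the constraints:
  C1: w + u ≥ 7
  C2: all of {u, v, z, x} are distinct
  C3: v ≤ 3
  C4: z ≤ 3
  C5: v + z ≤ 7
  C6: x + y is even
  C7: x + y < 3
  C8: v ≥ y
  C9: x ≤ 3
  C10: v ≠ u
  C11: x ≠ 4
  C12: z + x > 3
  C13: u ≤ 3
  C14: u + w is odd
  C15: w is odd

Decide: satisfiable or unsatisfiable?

Constraints 3, 4, 9, and 13 confine each of u, v, z, x to the 3 values {1, …, 3} (the domain already gives each ≥ 1).
Constraint 2 requires all 4 of them to be distinct, but only 3 values are available — impossible by the pigeonhole principle.

Unsatisfiable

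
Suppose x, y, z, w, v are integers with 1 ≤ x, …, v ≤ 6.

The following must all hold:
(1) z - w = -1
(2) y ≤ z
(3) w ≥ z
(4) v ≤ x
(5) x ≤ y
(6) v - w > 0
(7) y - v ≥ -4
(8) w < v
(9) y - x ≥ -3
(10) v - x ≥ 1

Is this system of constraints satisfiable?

Unsatisfiable

Constraints 2, 3, 4, 5, and 8 give y ≤ z, z ≤ w, w < v, v ≤ x, x ≤ y. Chaining: y ≤ z ≤ w < v ≤ x ≤ y, which forces y < y — impossible.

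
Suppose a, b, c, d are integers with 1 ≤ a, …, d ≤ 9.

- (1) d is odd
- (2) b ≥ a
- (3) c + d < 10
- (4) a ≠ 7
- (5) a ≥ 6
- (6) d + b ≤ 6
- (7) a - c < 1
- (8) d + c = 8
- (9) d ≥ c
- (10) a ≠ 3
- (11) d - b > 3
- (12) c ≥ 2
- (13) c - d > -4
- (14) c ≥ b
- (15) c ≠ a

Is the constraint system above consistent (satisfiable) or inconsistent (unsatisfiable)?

Unsatisfiable

From constraints 9 and 12: d ≥ c ≥ 2. From constraints 2 and 5: b ≥ a ≥ 6. Hence d + b ≥ 8. But constraint 6 requires d + b ≤ 6, and 6 < 8. Contradiction.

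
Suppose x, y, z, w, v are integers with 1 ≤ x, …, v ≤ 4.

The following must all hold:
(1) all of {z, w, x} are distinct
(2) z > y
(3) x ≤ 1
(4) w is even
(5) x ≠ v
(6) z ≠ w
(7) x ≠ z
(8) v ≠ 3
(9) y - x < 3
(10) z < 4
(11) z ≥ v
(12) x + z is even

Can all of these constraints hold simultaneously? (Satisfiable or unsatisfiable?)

Satisfiable

One satisfying assignment is x = 1, y = 1, z = 3, w = 4, v = 2.
For the less obvious constraints — constraint 1: values 3, 4, 1 are distinct; constraint 4: w = 4 is even; constraint 9: y - x = 0 — and the others hold by inspection.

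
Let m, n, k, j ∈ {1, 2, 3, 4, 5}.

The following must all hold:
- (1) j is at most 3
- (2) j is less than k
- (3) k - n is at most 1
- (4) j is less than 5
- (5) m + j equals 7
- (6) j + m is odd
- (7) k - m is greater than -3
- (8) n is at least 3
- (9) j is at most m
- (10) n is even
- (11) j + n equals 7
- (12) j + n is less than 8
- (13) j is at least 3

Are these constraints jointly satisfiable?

Satisfiable

Try m = 4, n = 4, k = 4, j = 3.
Check constraint 3: k - n = 0; constraint 5: m + j = 7; constraint 7: k - m = 0. The remaining constraints are straightforward to verify.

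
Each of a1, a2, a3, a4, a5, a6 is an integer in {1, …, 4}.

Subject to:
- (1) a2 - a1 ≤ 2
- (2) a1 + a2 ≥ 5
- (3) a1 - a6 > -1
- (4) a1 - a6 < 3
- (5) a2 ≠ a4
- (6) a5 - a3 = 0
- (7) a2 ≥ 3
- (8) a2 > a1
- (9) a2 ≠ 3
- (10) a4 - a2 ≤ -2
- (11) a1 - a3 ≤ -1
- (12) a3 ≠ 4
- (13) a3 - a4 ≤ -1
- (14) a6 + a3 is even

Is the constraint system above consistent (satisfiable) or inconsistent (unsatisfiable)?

Unsatisfiable

Constraints 1, 10, 11, and 13 give a1 − a2 ≥ -2, a2 − a4 ≥ 2, a4 − a3 ≥ 1, a3 − a1 ≥ 1.
Adding all 4 inequalities: the left sides telescope to 0, and the right sides sum to (-2) + 2 + 1 + 1 = 2. So 0 ≥ 2, which is false.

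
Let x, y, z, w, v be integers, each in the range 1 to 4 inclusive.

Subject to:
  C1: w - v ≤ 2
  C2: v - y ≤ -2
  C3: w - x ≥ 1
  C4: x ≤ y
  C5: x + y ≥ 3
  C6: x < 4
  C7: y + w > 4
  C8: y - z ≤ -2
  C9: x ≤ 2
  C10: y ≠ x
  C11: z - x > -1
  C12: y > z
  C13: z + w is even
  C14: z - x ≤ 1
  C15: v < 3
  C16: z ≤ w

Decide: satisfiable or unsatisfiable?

Constraints 1, 2, 3, 8, and 14 give y − v ≥ 2, v − w ≥ -2, w − x ≥ 1, x − z ≥ -1, z − y ≥ 2.
Adding all 5 inequalities: the left sides telescope to 0, and the right sides sum to 2 + (-2) + 1 + (-1) + 2 = 2. So 0 ≥ 2, which is false.

Unsatisfiable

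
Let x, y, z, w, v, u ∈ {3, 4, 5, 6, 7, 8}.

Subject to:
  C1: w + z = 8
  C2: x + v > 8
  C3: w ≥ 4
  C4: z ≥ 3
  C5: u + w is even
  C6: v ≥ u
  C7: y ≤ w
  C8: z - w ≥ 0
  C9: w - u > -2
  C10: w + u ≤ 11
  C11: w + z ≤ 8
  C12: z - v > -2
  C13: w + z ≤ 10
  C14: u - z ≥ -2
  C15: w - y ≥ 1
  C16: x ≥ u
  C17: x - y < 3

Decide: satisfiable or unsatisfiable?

Setting (x, y, z, w, v, u) = (5, 3, 4, 4, 4, 4) satisfies everything: constraint 1: w + z = 8; constraint 2: x + v = 9, and the others follow.

Satisfiable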